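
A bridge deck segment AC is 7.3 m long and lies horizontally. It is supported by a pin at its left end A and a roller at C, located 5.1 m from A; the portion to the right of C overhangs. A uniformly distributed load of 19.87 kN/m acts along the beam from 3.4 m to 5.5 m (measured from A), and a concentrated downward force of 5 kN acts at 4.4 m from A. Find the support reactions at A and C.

A_x = 0, A_y = 6.004 kN, C_y = 40.72 kN

Resultant of the distributed load: 19.87 × 2.1 = 41.727 kN at 4.45 m from A.
Moments about A: C_y·5.1 − (19.87·2.1)·4.45 − 5·4.4 = 0 → C_y = 207.68515/5.1 = 40.7226 ≈ 40.72 kN.
ΣF_y = 0: A_y + 40.7226 − 19.87·2.1 − 5 = 0 → A_y = 6.004 kN.
ΣF_x = 0: no horizontal applied forces, so A_x = 0.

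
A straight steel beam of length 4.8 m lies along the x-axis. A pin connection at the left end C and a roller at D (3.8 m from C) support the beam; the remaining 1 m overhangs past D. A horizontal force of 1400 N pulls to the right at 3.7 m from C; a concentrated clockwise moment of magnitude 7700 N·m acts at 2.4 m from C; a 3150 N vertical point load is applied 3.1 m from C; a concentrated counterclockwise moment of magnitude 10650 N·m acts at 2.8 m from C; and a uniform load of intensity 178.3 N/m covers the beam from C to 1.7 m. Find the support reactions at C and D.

Resultant of the distributed load: 178.3 × 1.7 = 303.11 N at 0.85 m from C.
ΣM about C: D_y·3.8 − 7700 − 3150·3.1 + 10650 − (178.3·1.7)·0.85 = 0 → D_y = 7072.6435/3.8 = 1861.22 ≈ 1861 N.
ΣF_y = 0: C_y + 1861.22 − 3150 − 178.3·1.7 = 0 → C_y = 1592 N.
ΣF_x = 0: C_x + 1400 = 0 → C_x = -1400 N.

C_x = -1400 N, C_y = 1592 N, D_y = 1861 N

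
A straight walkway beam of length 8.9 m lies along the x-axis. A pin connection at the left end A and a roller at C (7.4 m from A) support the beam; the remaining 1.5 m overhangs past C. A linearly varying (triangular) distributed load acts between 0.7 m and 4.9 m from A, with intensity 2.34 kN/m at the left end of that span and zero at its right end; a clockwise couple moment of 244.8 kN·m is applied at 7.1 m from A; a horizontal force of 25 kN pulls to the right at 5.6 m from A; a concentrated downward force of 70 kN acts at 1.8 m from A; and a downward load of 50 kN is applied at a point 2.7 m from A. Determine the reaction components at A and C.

A_x = -25.00 kN, A_y = 55.17 kN, C_y = 69.75 kN

Resultant of the triangular load: ½ × 2.34 × 4.2 = 4.914 kN, acting at 2.1 m from A (one-third of the span from the peak).
ΣM about A: C_y·7.4 − (½·2.34·4.2)·2.1 − 244.8 − 70·1.8 − 50·2.7 = 0 → C_y = 516.1194/7.4 = 69.7459 ≈ 69.75 kN.
ΣF_y = 0: A_y + 69.7459 − ½·2.34·4.2 − 70 − 50 = 0 → A_y = 55.17 kN.
ΣF_x = 0: A_x + 25 = 0 → A_x = -25.00 kN.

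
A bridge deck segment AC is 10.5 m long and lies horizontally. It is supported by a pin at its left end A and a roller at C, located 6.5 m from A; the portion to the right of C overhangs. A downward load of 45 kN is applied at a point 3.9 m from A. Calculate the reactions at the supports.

A_x = 0, A_y = 18.00 kN, C_y = 27.00 kN

Taking moments about A: C_y·6.5 − 45·3.9 = 0 → C_y = 175.5/6.5 = 27.00 kN.
ΣF_y = 0: A_y + 27 − 45 = 0 → A_y = 18.00 kN.
ΣF_x = 0: no horizontal applied forces, so A_x = 0.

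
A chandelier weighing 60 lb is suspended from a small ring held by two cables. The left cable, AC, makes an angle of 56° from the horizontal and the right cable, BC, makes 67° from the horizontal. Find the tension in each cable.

ΣF_x = 0: −T_AC·cos56° + T_BC·cos67° = 0 → T_BC = 1.43115·T_AC.
ΣF_y = 0: T_AC·sin56° + T_BC·sin67° = 60.
Substitute: T_AC·(0.829038 + 1.43115·0.920505) = 60 → T_AC = 27.9535 ≈ 27.95 lb.
Then T_BC = 1.43115 × 27.9535 = 40.01 lb.

T_AC = 27.95 lb, T_BC = 40.01 lb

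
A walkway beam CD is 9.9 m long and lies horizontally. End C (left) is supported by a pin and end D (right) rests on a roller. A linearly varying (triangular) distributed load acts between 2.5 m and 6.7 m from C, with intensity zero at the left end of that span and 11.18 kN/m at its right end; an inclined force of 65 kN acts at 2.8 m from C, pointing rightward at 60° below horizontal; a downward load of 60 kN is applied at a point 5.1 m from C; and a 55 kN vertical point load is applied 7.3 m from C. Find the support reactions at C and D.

Resultant of the triangular load: ½ × 11.18 × 4.2 = 23.478 kN, acting at 5.3 m from C (one-third of the span from the peak).
Moments about C: D_y·9.9 − (½·11.18·4.2)·5.3 − 65·sin60°·2.8 − 60·5.1 − 55·7.3 = 0 → D_y = 989.55/9.9 = 99.9545 ≈ 99.95 kN.
ΣF_y = 0: C_y + 99.9545 − ½·11.18·4.2 − 65·sin60° − 60 − 55 = 0 → C_y = 94.82 kN.
ΣF_x = 0: C_x + 65·cos60° = 0 → C_x = -32.50 kN.

C_x = -32.50 kN, C_y = 94.82 kN, D_y = 99.95 kN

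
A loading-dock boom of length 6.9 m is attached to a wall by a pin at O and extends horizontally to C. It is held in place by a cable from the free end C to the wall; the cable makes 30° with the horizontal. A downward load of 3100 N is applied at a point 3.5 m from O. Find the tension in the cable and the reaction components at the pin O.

ΣM about O: T·sin30°·6.9 − 3100·3.5 = 0 → T = 10850/(6.9·0.5) = 3144.93 ≈ 3145 N.
ΣF_x = 0: O_x − T·cos30° = 0 → O_x = 3144.93 × 0.866025 = 2724 N.
ΣF_y = 0: O_y + T·sin30° − 3100 = 0 → O_y = 3100 − 3144.93 × 0.5 = 1528 N.

T = 3145 N, O_x = 2724 N, O_y = 1528 N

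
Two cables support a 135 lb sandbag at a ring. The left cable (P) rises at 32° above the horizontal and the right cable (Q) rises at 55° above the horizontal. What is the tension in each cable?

ΣF_x = 0: −T_P·cos32° + T_Q·cos55° = 0 → T_Q = 1.47853·T_P.
ΣF_y = 0: T_P·sin32° + T_Q·sin55° = 135.
Substitute: T_P·(0.529919 + 1.47853·0.819152) = 135 → T_P = 77.539 ≈ 77.54 lb.
Then T_Q = 1.47853 × 77.539 = 114.6 lb.

T_P = 77.54 lb, T_Q = 114.6 lb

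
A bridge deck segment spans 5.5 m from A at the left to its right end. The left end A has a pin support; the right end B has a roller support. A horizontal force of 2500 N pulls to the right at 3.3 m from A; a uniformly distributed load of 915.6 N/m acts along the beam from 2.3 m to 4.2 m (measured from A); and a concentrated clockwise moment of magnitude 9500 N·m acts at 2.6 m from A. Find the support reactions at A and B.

Resultant of the distributed load: 915.6 × 1.9 = 1739.64 N at 3.25 m from A.
Taking moments about A: B_y·5.5 − (915.6·1.9)·3.25 − 9500 = 0 → B_y = 15153.83/5.5 = 2755.24 ≈ 2755 N.
ΣF_y = 0: A_y + 2755.24 − 915.6·1.9 = 0 → A_y = -1016 N.
ΣF_x = 0: A_x + 2500 = 0 → A_x = -2500 N.

A_x = -2500 N, A_y = -1016 N, B_y = 2755 N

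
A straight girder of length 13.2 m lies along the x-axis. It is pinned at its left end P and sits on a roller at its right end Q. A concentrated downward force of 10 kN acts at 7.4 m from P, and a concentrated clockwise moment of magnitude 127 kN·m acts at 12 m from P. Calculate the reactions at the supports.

P_x = 0, P_y = -5.227 kN, Q_y = 15.23 kN

Moments about P: Q_y·13.2 − 10·7.4 − 127 = 0 → Q_y = 201/13.2 = 15.2273 ≈ 15.23 kN.
ΣF_y = 0: P_y + 15.2273 − 10 = 0 → P_y = -5.227 kN.
ΣF_x = 0: no horizontal applied forces, so P_x = 0.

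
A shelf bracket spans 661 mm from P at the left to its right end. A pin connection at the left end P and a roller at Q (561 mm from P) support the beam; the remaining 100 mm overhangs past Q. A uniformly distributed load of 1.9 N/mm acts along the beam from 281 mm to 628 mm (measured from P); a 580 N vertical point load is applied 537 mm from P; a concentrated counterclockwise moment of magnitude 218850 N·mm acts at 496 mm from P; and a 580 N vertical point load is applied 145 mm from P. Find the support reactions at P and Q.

P_x = 0, P_y = 970.2 N, Q_y = 849.1 N

Resultant of the distributed load: 1.9 × 347 = 659.3 N at 454.5 mm from P.
Moments about P: Q_y·561 − (1.9·347)·454.5 − 580·537 + 218850 − 580·145 = 0 → Q_y = 476361.85/561 = 849.13 ≈ 849.1 N.
ΣF_y = 0: P_y + 849.13 − 1.9·347 − 580 − 580 = 0 → P_y = 970.2 N.
ΣF_x = 0: no horizontal applied forces, so P_x = 0.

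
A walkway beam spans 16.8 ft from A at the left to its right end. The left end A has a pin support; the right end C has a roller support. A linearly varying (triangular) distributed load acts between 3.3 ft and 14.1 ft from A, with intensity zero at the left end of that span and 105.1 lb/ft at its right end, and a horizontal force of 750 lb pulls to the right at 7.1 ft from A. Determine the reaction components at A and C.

Resultant of the triangular load: ½ × 105.1 × 10.8 = 567.54 lb, acting at 10.5 ft from A (one-third of the span from the peak).
ΣM about A: C_y·16.8 − (½·105.1·10.8)·10.5 = 0 → C_y = 5959.17/16.8 = 354.712 ≈ 354.7 lb.
ΣF_y = 0: A_y + 354.712 − ½·105.1·10.8 = 0 → A_y = 212.8 lb.
ΣF_x = 0: A_x + 750 = 0 → A_x = -750.0 lb.

A_x = -750.0 lb, A_y = 212.8 lb, C_y = 354.7 lb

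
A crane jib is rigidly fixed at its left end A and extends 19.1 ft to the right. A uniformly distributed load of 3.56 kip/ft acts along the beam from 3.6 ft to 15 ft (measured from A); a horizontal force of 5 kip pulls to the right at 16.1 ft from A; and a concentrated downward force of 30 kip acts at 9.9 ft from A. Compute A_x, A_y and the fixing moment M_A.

A_x = -5.000 kip, A_y = 70.58 kip, M_A = 674.4 kip·ft

Resultant of the distributed load: 3.56 × 11.4 = 40.584 kip at 9.3 ft from A.
ΣF_x = 0: A_x + 5 = 0 → A_x = -5.000 kip.
ΣF_y = 0: A_y − 3.56·11.4 − 30 = 0 → A_y = 70.58 kip.
ΣM about A: M_A − (3.56·11.4)·9.3 − 30·9.9 = 0 → M_A = 674.4 kip·ft.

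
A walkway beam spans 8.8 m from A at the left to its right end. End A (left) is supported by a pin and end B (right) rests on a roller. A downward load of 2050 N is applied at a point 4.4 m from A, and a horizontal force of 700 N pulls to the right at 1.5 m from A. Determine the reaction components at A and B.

A_x = -700.0 N, A_y = 1025 N, B_y = 1025 N

Moments about A: B_y·8.8 − 2050·4.4 = 0 → B_y = 9020/8.8 = 1025 N.
ΣF_y = 0: A_y + 1025 − 2050 = 0 → A_y = 1025 N.
ΣF_x = 0: A_x + 700 = 0 → A_x = -700.0 N.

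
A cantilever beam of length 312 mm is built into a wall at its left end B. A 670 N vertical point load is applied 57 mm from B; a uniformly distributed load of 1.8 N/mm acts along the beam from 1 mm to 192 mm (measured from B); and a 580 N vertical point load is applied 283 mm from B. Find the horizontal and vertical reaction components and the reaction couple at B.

Resultant of the distributed load: 1.8 × 191 = 343.8 N at 96.5 mm from B.
ΣF_x = 0: B_x = 0.
ΣF_y = 0: B_y − 670 − 1.8·191 − 580 = 0 → B_y = 1594 N.
ΣM about B: M_B − 670·57 − (1.8·191)·96.5 − 580·283 = 0 → M_B = 235500 N·mm.

B_x = 0, B_y = 1594 N, M_B = 235500 N·mm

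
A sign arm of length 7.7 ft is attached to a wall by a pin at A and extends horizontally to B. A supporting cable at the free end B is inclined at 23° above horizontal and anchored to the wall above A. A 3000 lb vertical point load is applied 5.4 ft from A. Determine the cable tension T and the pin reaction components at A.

ΣM about A: T·sin23°·7.7 − 3000·5.4 = 0 → T = 16200/(7.7·0.390731) = 5384.51 ≈ 5385 lb.
ΣF_x = 0: A_x − T·cos23° = 0 → A_x = 5384.51 × 0.920505 = 4956 lb.
ΣF_y = 0: A_y + T·sin23° − 3000 = 0 → A_y = 3000 − 5384.51 × 0.390731 = 896.1 lb.

T = 5385 lb, A_x = 4956 lb, A_y = 896.1 lb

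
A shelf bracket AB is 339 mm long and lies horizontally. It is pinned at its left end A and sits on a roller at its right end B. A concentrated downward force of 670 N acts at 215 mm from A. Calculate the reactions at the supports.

Taking moments about A: B_y·339 − 670·215 = 0 → B_y = 144050/339 = 424.926 ≈ 424.9 N.
ΣF_y = 0: A_y + 424.926 − 670 = 0 → A_y = 245.1 N.
ΣF_x = 0: no horizontal applied forces, so A_x = 0.

A_x = 0, A_y = 245.1 N, B_y = 424.9 N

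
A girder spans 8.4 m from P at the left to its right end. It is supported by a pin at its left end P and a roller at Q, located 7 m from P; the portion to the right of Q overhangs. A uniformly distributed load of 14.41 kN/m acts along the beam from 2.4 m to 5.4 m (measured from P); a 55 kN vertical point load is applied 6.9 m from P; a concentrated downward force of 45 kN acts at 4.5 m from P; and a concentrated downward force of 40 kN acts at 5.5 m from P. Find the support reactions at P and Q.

P_x = 0, P_y = 44.57 kN, Q_y = 138.7 kN

Resultant of the distributed load: 14.41 × 3 = 43.23 kN at 3.9 m from P.
Moments about P: Q_y·7 − (14.41·3)·3.9 − 55·6.9 − 45·4.5 − 40·5.5 = 0 → Q_y = 970.597/7 = 138.657 ≈ 138.7 kN.
ΣF_y = 0: P_y + 138.657 − 14.41·3 − 55 − 45 − 40 = 0 → P_y = 44.57 kN.
ΣF_x = 0: no horizontal applied forces, so P_x = 0.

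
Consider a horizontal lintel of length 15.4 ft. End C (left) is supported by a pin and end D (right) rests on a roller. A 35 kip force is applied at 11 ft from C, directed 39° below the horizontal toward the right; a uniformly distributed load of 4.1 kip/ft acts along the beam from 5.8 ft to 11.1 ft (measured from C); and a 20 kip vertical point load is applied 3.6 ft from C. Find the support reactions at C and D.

C_x = -27.20 kip, C_y = 31.42 kip, D_y = 32.33 kip

Resultant of the distributed load: 4.1 × 5.3 = 21.73 kip at 8.45 ft from C.
Taking moments about C: D_y·15.4 − 35·sin39°·11 − (4.1·5.3)·8.45 − 20·3.6 = 0 → D_y = 497.907/15.4 = 32.3316 ≈ 32.33 kip.
ΣF_y = 0: C_y + 32.3316 − 35·sin39° − 4.1·5.3 − 20 = 0 → C_y = 31.42 kip.
ΣF_x = 0: C_x + 35·cos39° = 0 → C_x = -27.20 kip.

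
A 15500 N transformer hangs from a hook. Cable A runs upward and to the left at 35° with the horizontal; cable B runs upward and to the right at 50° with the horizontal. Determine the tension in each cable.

ΣF_x = 0: −T_A·cos35° + T_B·cos50° = 0 → T_B = 1.27437·T_A.
ΣF_y = 0: T_A·sin35° + T_B·sin50° = 15500.
Substitute: T_A·(0.573576 + 1.27437·0.766044) = 15500 → T_A = 10001.3 ≈ 10000 N.
Then T_B = 1.27437 × 10001.3 = 12750 N.

T_A = 10000 N, T_B = 12750 N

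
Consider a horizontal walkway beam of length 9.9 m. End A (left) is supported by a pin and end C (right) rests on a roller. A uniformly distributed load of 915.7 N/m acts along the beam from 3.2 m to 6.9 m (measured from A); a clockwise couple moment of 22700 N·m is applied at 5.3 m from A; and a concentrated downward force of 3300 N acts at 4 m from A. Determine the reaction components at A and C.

A_x = 0, A_y = 1334 N, C_y = 5355 N

Resultant of the distributed load: 915.7 × 3.7 = 3388.09 N at 5.05 m from A.
Moments about A: C_y·9.9 − (915.7·3.7)·5.05 − 22700 − 3300·4 = 0 → C_y = 53009.8545/9.9 = 5354.53 ≈ 5355 N.
ΣF_y = 0: A_y + 5354.53 − 915.7·3.7 − 3300 = 0 → A_y = 1334 N.
ΣF_x = 0: no horizontal applied forces, so A_x = 0.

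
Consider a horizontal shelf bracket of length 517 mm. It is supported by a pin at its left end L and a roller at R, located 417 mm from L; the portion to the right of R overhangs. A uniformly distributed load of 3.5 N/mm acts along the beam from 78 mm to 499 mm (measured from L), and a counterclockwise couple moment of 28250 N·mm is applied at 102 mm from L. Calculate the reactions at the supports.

Resultant of the distributed load: 3.5 × 421 = 1473.5 N at 288.5 mm from L.
Moments about L: R_y·417 − (3.5·421)·288.5 + 28250 = 0 → R_y = 396854.75/417 = 951.69 ≈ 951.7 N.
ΣF_y = 0: L_y + 951.69 − 3.5·421 = 0 → L_y = 521.8 N.
ΣF_x = 0: no horizontal applied forces, so L_x = 0.

L_x = 0, L_y = 521.8 N, R_y = 951.7 N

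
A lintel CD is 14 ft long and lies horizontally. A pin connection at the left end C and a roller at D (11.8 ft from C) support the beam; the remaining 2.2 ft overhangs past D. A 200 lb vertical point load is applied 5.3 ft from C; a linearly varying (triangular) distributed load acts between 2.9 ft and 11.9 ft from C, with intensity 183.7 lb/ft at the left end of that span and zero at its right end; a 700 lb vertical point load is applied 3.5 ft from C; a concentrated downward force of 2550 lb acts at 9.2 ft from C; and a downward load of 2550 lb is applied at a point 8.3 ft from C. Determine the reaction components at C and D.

C_x = 0, C_y = 2334 lb, D_y = 4493 lb

Resultant of the triangular load: ½ × 183.7 × 9 = 826.65 lb, acting at 5.9 ft from C (one-third of the span from the peak).
ΣM about C: D_y·11.8 − 200·5.3 − (½·183.7·9)·5.9 − 700·3.5 − 2550·9.2 − 2550·8.3 = 0 → D_y = 53012.235/11.8 = 4492.56 ≈ 4493 lb.
ΣF_y = 0: C_y + 4492.56 − 200 − ½·183.7·9 − 700 − 2550 − 2550 = 0 → C_y = 2334 lb.
ΣF_x = 0: no horizontal applied forces, so C_x = 0.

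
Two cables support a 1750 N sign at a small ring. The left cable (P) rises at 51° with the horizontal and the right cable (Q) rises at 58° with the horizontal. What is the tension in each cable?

T_P = 980.8 N, T_Q = 1165 N

ΣF_x = 0: −T_P·cos51° + T_Q·cos58° = 0 → T_Q = 1.18758·T_P.
ΣF_y = 0: T_P·sin51° + T_Q·sin58° = 1750.
Substitute: T_P·(0.777146 + 1.18758·0.848048) = 1750 → T_P = 980.793 ≈ 980.8 N.
Then T_Q = 1.18758 × 980.793 = 1165 N.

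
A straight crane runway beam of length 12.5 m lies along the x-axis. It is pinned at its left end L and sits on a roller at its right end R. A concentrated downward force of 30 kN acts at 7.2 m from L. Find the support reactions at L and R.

Taking moments about L: R_y·12.5 − 30·7.2 = 0 → R_y = 216/12.5 = 17.28 kN.
ΣF_y = 0: L_y + 17.28 − 30 = 0 → L_y = 12.72 kN.
ΣF_x = 0: no horizontal applied forces, so L_x = 0.

L_x = 0, L_y = 12.72 kN, R_y = 17.28 kN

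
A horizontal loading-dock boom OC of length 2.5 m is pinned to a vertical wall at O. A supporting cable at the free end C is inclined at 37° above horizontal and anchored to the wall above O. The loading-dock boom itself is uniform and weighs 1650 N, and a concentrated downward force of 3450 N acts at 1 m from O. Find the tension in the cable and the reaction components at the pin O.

ΣM about O: T·sin37°·2.5 − 1650·1.25 − 3450·1 = 0 → T = 5512.5/(2.5·0.601815) = 3663.92 ≈ 3664 N.
ΣF_x = 0: O_x − T·cos37° = 0 → O_x = 3663.92 × 0.798636 = 2926 N.
ΣF_y = 0: O_y + T·sin37° − 1650 − 3450 = 0 → O_y = 5100 − 3663.92 × 0.601815 = 2895 N.

T = 3664 N, O_x = 2926 N, O_y = 2895 N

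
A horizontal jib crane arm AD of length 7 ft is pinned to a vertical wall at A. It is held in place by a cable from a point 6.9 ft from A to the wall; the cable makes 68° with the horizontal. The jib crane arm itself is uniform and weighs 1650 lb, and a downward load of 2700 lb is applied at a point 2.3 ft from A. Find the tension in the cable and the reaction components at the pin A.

T = 1873 lb, A_x = 701.8 lb, A_y = 2613 lb

ΣM about A: T·sin68°·6.9 − 1650·3.5 − 2700·2.3 = 0 → T = 11985/(6.9·0.927184) = 1873.37 ≈ 1873 lb.
ΣF_x = 0: A_x − T·cos68° = 0 → A_x = 1873.37 × 0.374607 = 701.8 lb.
ΣF_y = 0: A_y + T·sin68° − 1650 − 2700 = 0 → A_y = 4350 − 1873.37 × 0.927184 = 2613 lb.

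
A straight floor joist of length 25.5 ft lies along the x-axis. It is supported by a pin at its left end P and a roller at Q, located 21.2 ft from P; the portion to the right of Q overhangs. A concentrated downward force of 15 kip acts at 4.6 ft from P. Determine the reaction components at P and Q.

Moments about P: Q_y·21.2 − 15·4.6 = 0 → Q_y = 69/21.2 = 3.25472 ≈ 3.255 kip.
ΣF_y = 0: P_y + 3.25472 − 15 = 0 → P_y = 11.75 kip.
ΣF_x = 0: no horizontal applied forces, so P_x = 0.

P_x = 0, P_y = 11.75 kip, Q_y = 3.255 kip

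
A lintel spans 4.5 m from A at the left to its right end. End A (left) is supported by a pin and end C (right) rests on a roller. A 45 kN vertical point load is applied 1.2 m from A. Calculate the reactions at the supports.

Moments about A: C_y·4.5 − 45·1.2 = 0 → C_y = 54/4.5 = 12.00 kN.
ΣF_y = 0: A_y + 12 − 45 = 0 → A_y = 33.00 kN.
ΣF_x = 0: no horizontal applied forces, so A_x = 0.

A_x = 0, A_y = 33.00 kN, C_y = 12.00 kN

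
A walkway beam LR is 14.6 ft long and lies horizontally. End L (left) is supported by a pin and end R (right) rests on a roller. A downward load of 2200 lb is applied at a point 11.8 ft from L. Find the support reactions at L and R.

Moments about L: R_y·14.6 − 2200·11.8 = 0 → R_y = 25960/14.6 = 1778.08 ≈ 1778 lb.
ΣF_y = 0: L_y + 1778.08 − 2200 = 0 → L_y = 421.9 lb.
ΣF_x = 0: no horizontal applied forces, so L_x = 0.

L_x = 0, L_y = 421.9 lb, R_y = 1778 lb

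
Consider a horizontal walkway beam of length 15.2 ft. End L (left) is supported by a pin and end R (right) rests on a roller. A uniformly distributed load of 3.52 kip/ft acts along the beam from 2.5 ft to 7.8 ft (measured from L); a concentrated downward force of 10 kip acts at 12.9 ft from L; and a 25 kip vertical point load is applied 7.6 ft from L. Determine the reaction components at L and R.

L_x = 0, L_y = 26.35 kip, R_y = 27.31 kip

Resultant of the distributed load: 3.52 × 5.3 = 18.656 kip at 5.15 ft from L.
ΣM about L: R_y·15.2 − (3.52·5.3)·5.15 − 10·12.9 − 25·7.6 = 0 → R_y = 415.0784/15.2 = 27.3078 ≈ 27.31 kip.
ΣF_y = 0: L_y + 27.3078 − 3.52·5.3 − 10 − 25 = 0 → L_y = 26.35 kip.
ΣF_x = 0: no horizontal applied forces, so L_x = 0.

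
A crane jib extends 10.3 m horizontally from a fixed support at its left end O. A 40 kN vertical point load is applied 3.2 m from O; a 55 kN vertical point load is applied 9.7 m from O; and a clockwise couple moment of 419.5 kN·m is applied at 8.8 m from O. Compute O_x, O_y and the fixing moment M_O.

O_x = 0, O_y = 95.00 kN, M_O = 1081 kN·m

ΣF_x = 0: O_x = 0.
ΣF_y = 0: O_y − 40 − 55 = 0 → O_y = 95.00 kN.
ΣM about O: M_O − 40·3.2 − 55·9.7 − 419.5 = 0 → M_O = 1081 kN·m.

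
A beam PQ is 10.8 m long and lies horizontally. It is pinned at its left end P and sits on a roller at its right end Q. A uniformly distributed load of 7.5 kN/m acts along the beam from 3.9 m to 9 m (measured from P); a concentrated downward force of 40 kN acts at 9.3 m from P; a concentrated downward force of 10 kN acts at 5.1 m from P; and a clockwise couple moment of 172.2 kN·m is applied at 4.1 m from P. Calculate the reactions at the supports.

P_x = 0, P_y = 10.30 kN, Q_y = 77.95 kN

Resultant of the distributed load: 7.5 × 5.1 = 38.25 kN at 6.45 m from P.
Taking moments about P: Q_y·10.8 − (7.5·5.1)·6.45 − 40·9.3 − 10·5.1 − 172.2 = 0 → Q_y = 841.9125/10.8 = 77.9549 ≈ 77.95 kN.
ΣF_y = 0: P_y + 77.9549 − 7.5·5.1 − 40 − 10 = 0 → P_y = 10.30 kN.
ΣF_x = 0: no horizontal applied forces, so P_x = 0.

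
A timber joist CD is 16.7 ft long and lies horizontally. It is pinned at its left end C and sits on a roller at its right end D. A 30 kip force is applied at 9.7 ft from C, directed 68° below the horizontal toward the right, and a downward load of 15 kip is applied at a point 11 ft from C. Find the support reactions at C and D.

C_x = -11.24 kip, C_y = 16.78 kip, D_y = 26.04 kip

ΣM about C: D_y·16.7 − 30·sin68°·9.7 − 15·11 = 0 → D_y = 434.811/16.7 = 26.0366 ≈ 26.04 kip.
ΣF_y = 0: C_y + 26.0366 − 30·sin68° − 15 = 0 → C_y = 16.78 kip.
ΣF_x = 0: C_x + 30·cos68° = 0 → C_x = -11.24 kip.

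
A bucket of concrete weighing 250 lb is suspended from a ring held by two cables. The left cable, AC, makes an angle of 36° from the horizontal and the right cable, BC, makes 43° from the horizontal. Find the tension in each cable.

T_AC = 186.3 lb, T_BC = 206.0 lb

ΣF_x = 0: −T_AC·cos36° + T_BC·cos43° = 0 → T_BC = 1.10619·T_AC.
ΣF_y = 0: T_AC·sin36° + T_BC·sin43° = 250.
Substitute: T_AC·(0.587785 + 1.10619·0.681998) = 250 → T_AC = 186.261 ≈ 186.3 lb.
Then T_BC = 1.10619 × 186.261 = 206.0 lb.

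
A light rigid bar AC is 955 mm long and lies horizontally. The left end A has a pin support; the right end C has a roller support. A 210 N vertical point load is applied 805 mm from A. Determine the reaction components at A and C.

A_x = 0, A_y = 32.98 N, C_y = 177.0 N

Moments about A: C_y·955 − 210·805 = 0 → C_y = 169050/955 = 177.016 ≈ 177.0 N.
ΣF_y = 0: A_y + 177.016 − 210 = 0 → A_y = 32.98 N.
ΣF_x = 0: no horizontal applied forces, so A_x = 0.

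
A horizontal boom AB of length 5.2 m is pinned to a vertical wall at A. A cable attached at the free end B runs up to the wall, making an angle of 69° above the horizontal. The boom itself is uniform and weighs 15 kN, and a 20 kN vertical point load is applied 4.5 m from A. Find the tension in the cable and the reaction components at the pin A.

ΣM about A: T·sin69°·5.2 − 15·2.6 − 20·4.5 = 0 → T = 129/(5.2·0.93358) = 26.5726 ≈ 26.57 kN.
ΣF_x = 0: A_x − T·cos69° = 0 → A_x = 26.5726 × 0.358368 = 9.523 kN.
ΣF_y = 0: A_y + T·sin69° − 15 − 20 = 0 → A_y = 35 − 26.5726 × 0.93358 = 10.19 kN.

T = 26.57 kN, A_x = 9.523 kN, A_y = 10.19 kN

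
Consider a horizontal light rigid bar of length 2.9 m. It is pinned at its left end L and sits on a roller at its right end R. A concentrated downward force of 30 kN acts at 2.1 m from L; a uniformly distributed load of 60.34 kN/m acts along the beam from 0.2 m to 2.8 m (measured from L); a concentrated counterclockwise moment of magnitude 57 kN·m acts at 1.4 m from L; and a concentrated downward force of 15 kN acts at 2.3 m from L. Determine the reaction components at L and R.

L_x = 0, L_y = 106.8 kN, R_y = 95.11 kN

Resultant of the distributed load: 60.34 × 2.6 = 156.884 kN at 1.5 m from L.
ΣM about L: R_y·2.9 − 30·2.1 − (60.34·2.6)·1.5 + 57 − 15·2.3 = 0 → R_y = 275.826/2.9 = 95.1124 ≈ 95.11 kN.
ΣF_y = 0: L_y + 95.1124 − 30 − 60.34·2.6 − 15 = 0 → L_y = 106.8 kN.
ΣF_x = 0: no horizontal applied forces, so L_x = 0.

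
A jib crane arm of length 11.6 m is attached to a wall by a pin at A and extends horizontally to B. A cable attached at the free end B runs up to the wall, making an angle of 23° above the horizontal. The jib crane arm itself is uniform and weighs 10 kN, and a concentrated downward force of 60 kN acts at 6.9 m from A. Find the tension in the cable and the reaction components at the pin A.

ΣM about A: T·sin23°·11.6 − 10·5.8 − 60·6.9 = 0 → T = 472/(11.6·0.390731) = 104.137 ≈ 104.1 kN.
ΣF_x = 0: A_x − T·cos23° = 0 → A_x = 104.137 × 0.920505 = 95.86 kN.
ΣF_y = 0: A_y + T·sin23° − 10 − 60 = 0 → A_y = 70 − 104.137 × 0.390731 = 29.31 kN.

T = 104.1 kN, A_x = 95.86 kN, A_y = 29.31 kN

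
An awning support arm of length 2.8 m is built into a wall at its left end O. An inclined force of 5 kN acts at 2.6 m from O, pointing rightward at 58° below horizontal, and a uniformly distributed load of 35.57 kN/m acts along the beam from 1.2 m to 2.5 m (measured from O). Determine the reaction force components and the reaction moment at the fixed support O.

O_x = -2.650 kN, O_y = 50.48 kN, M_O = 96.57 kN·m

Resultant of the distributed load: 35.57 × 1.3 = 46.241 kN at 1.85 m from O.
ΣF_x = 0: O_x + 5·cos58° = 0 → O_x = -2.650 kN.
ΣF_y = 0: O_y − 5·sin58° − 35.57·1.3 = 0 → O_y = 50.48 kN.
ΣM about O: M_O − 5·sin58°·2.6 − (35.57·1.3)·1.85 = 0 → M_O = 96.57 kN·m.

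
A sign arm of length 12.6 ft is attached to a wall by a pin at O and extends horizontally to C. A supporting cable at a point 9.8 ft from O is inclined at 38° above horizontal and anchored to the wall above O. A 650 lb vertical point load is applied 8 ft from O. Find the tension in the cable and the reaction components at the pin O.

T = 861.9 lb, O_x = 679.2 lb, O_y = 119.4 lb

ΣM about O: T·sin38°·9.8 − 650·8 = 0 → T = 5200/(9.8·0.615661) = 861.858 ≈ 861.9 lb.
ΣF_x = 0: O_x − T·cos38° = 0 → O_x = 861.858 × 0.788011 = 679.2 lb.
ΣF_y = 0: O_y + T·sin38° − 650 = 0 → O_y = 650 − 861.858 × 0.615661 = 119.4 lb.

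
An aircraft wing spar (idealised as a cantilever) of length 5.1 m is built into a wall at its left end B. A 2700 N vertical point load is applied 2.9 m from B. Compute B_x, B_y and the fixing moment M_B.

ΣF_x = 0: B_x = 0.
ΣF_y = 0: B_y − 2700 = 0 → B_y = 2700 N.
ΣM about B: M_B − 2700·2.9 = 0 → M_B = 7830 N·m.

B_x = 0, B_y = 2700 N, M_B = 7830 N·m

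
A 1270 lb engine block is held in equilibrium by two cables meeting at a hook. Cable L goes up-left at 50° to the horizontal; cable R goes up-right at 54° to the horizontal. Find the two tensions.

T_L = 769.3 lb, T_R = 841.3 lb

ΣF_x = 0: −T_L·cos50° + T_R·cos54° = 0 → T_R = 1.09358·T_L.
ΣF_y = 0: T_L·sin50° + T_R·sin54° = 1270.
Substitute: T_L·(0.766044 + 1.09358·0.809017) = 1270 → T_L = 769.338 ≈ 769.3 lb.
Then T_R = 1.09358 × 769.338 = 841.3 lb.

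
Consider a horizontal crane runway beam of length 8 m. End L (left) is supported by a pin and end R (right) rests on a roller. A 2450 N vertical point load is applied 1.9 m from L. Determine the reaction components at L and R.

L_x = 0, L_y = 1868 N, R_y = 581.9 N

ΣM about L: R_y·8 − 2450·1.9 = 0 → R_y = 4655/8 = 581.875 ≈ 581.9 N.
ΣF_y = 0: L_y + 581.875 − 2450 = 0 → L_y = 1868 N.
ΣF_x = 0: no horizontal applied forces, so L_x = 0.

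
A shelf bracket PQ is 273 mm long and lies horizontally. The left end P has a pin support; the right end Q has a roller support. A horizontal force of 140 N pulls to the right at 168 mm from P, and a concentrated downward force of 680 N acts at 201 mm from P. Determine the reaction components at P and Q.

Moments about P: Q_y·273 − 680·201 = 0 → Q_y = 136680/273 = 500.659 ≈ 500.7 N.
ΣF_y = 0: P_y + 500.659 − 680 = 0 → P_y = 179.3 N.
ΣF_x = 0: P_x + 140 = 0 → P_x = -140.0 N.

P_x = -140.0 N, P_y = 179.3 N, Q_y = 500.7 N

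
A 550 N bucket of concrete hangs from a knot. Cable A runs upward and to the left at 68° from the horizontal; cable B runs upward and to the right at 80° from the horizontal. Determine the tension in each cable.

T_A = 180.2 N, T_B = 388.8 N

ΣF_x = 0: −T_A·cos68° + T_B·cos80° = 0 → T_B = 2.15727·T_A.
ΣF_y = 0: T_A·sin68° + T_B·sin80° = 550.
Substitute: T_A·(0.927184 + 2.15727·0.984808) = 550 → T_A = 180.229 ≈ 180.2 N.
Then T_B = 2.15727 × 180.229 = 388.8 N.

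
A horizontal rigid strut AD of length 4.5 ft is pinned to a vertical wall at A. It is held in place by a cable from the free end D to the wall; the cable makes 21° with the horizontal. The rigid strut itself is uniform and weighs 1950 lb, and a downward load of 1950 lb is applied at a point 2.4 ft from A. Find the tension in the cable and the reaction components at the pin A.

ΣM about A: T·sin21°·4.5 − 1950·2.25 − 1950·2.4 = 0 → T = 9067.5/(4.5·0.358368) = 5622.71 ≈ 5623 lb.
ΣF_x = 0: A_x − T·cos21° = 0 → A_x = 5622.71 × 0.93358 = 5249 lb.
ΣF_y = 0: A_y + T·sin21° − 1950 − 1950 = 0 → A_y = 3900 − 5622.71 × 0.358368 = 1885 lb.

T = 5623 lb, A_x = 5249 lb, A_y = 1885 lb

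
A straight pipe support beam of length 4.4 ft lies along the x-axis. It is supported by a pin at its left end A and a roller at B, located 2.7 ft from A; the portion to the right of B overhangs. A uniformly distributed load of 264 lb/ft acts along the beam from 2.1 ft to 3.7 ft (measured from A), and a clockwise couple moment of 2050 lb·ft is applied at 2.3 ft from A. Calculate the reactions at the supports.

A_x = 0, A_y = -790.5 lb, B_y = 1213 lb

Resultant of the distributed load: 264 × 1.6 = 422.4 lb at 2.9 ft from A.
Moments about A: B_y·2.7 − (264·1.6)·2.9 − 2050 = 0 → B_y = 3274.96/2.7 = 1212.95 ≈ 1213 lb.
ΣF_y = 0: A_y + 1212.95 − 264·1.6 = 0 → A_y = -790.5 lb.
ΣF_x = 0: no horizontal applied forces, so A_x = 0.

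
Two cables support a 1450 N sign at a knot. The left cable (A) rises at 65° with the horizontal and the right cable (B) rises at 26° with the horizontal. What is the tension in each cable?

ΣF_x = 0: −T_A·cos65° + T_B·cos26° = 0 → T_B = 0.470206·T_A.
ΣF_y = 0: T_A·sin65° + T_B·sin26° = 1450.
Substitute: T_A·(0.906308 + 0.470206·0.438371) = 1450 → T_A = 1303.45 ≈ 1303 N.
Then T_B = 0.470206 × 1303.45 = 612.9 N.

T_A = 1303 N, T_B = 612.9 N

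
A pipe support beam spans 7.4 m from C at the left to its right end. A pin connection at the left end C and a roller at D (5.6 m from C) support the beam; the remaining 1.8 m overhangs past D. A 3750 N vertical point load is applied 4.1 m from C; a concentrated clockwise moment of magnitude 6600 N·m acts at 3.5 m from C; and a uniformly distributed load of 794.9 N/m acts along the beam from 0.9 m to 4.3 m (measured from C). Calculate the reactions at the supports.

Resultant of the distributed load: 794.9 × 3.4 = 2702.66 N at 2.6 m from C.
ΣM about C: D_y·5.6 − 3750·4.1 − 6600 − (794.9·3.4)·2.6 = 0 → D_y = 29001.916/5.6 = 5178.91 ≈ 5179 N.
ΣF_y = 0: C_y + 5178.91 − 3750 − 794.9·3.4 = 0 → C_y = 1274 N.
ΣF_x = 0: no horizontal applied forces, so C_x = 0.

C_x = 0, C_y = 1274 N, D_y = 5179 N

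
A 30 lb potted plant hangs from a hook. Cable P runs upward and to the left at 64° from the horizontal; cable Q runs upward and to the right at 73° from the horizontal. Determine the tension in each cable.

ΣF_x = 0: −T_P·cos64° + T_Q·cos73° = 0 → T_Q = 1.49936·T_P.
ΣF_y = 0: T_P·sin64° + T_Q·sin73° = 30.
Substitute: T_P·(0.898794 + 1.49936·0.956305) = 30 → T_P = 12.861 ≈ 12.86 lb.
Then T_Q = 1.49936 × 12.861 = 19.28 lb.

T_P = 12.86 lb, T_Q = 19.28 lb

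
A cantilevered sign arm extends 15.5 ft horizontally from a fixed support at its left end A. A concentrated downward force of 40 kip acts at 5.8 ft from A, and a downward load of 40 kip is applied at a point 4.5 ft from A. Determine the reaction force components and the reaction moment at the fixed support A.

ΣF_x = 0: A_x = 0.
ΣF_y = 0: A_y − 40 − 40 = 0 → A_y = 80.00 kip.
ΣM about A: M_A − 40·5.8 − 40·4.5 = 0 → M_A = 412.0 kip·ft.

A_x = 0, A_y = 80.00 kip, M_A = 412.0 kip·ft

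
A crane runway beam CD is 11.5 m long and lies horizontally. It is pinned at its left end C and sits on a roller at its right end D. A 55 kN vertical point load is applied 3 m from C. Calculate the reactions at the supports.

Moments about C: D_y·11.5 − 55·3 = 0 → D_y = 165/11.5 = 14.3478 ≈ 14.35 kN.
ΣF_y = 0: C_y + 14.3478 − 55 = 0 → C_y = 40.65 kN.
ΣF_x = 0: no horizontal applied forces, so C_x = 0.

C_x = 0, C_y = 40.65 kN, D_y = 14.35 kN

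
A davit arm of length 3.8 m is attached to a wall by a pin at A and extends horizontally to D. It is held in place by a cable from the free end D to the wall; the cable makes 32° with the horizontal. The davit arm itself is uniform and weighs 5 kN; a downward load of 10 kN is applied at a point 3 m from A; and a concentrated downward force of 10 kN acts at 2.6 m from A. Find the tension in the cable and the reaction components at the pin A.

T = 32.53 kN, A_x = 27.58 kN, A_y = 7.763 kN

ΣM about A: T·sin32°·3.8 − 5·1.9 − 10·3 − 10·2.6 = 0 → T = 65.5/(3.8·0.529919) = 32.5273 ≈ 32.53 kN.
ΣF_x = 0: A_x − T·cos32° = 0 → A_x = 32.5273 × 0.848048 = 27.58 kN.
ΣF_y = 0: A_y + T·sin32° − 5 − 10 − 10 = 0 → A_y = 25 − 32.5273 × 0.529919 = 7.763 kN.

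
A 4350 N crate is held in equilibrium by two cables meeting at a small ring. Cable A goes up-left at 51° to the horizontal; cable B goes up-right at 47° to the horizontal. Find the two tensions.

ΣF_x = 0: −T_A·cos51° + T_B·cos47° = 0 → T_B = 0.922759·T_A.
ΣF_y = 0: T_A·sin51° + T_B·sin47° = 4350.
Substitute: T_A·(0.777146 + 0.922759·0.731354) = 4350 → T_A = 2995.85 ≈ 2996 N.
Then T_B = 0.922759 × 2995.85 = 2764 N.

T_A = 2996 N, T_B = 2764 N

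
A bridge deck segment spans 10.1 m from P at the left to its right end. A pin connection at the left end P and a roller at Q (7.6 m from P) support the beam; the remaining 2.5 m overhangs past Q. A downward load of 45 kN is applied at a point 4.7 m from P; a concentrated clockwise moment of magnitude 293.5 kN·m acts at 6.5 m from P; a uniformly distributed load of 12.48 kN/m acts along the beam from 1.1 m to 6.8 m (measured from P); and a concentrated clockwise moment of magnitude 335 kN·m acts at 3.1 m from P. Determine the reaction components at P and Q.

P_x = 0, P_y = -31.36 kN, Q_y = 147.5 kN

Resultant of the distributed load: 12.48 × 5.7 = 71.136 kN at 3.95 m from P.
Taking moments about P: Q_y·7.6 − 45·4.7 − 293.5 − (12.48·5.7)·3.95 − 335 = 0 → Q_y = 1120.9872/7.6 = 147.498 ≈ 147.5 kN.
ΣF_y = 0: P_y + 147.498 − 45 − 12.48·5.7 = 0 → P_y = -31.36 kN.
ΣF_x = 0: no horizontal applied forces, so P_x = 0.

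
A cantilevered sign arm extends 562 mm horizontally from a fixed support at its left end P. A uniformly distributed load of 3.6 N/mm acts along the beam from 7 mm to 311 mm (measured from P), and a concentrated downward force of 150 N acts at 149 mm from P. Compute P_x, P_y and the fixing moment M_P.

P_x = 0, P_y = 1244 N, M_P = 196400 N·mm

Resultant of the distributed load: 3.6 × 304 = 1094.4 N at 159 mm from P.
ΣF_x = 0: P_x = 0.
ΣF_y = 0: P_y − 3.6·304 − 150 = 0 → P_y = 1244 N.
ΣM about P: M_P − (3.6·304)·159 − 150·149 = 0 → M_P = 196400 N·mm.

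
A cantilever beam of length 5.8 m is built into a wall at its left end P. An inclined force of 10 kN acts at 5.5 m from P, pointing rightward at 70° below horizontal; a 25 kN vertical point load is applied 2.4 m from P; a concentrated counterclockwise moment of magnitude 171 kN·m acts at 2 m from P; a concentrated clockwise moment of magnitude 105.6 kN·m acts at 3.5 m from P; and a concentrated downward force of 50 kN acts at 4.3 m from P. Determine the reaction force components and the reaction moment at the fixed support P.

ΣF_x = 0: P_x + 10·cos70° = 0 → P_x = -3.420 kN.
ΣF_y = 0: P_y − 10·sin70° − 25 − 50 = 0 → P_y = 84.40 kN.
ΣM about P: M_P − 10·sin70°·5.5 − 25·2.4 + 171 − 105.6 − 50·4.3 = 0 → M_P = 261.3 kN·m.

P_x = -3.420 kN, P_y = 84.40 kN, M_P = 261.3 kN·m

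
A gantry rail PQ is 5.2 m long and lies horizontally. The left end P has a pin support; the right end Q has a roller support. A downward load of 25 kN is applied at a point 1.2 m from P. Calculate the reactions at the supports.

Moments about P: Q_y·5.2 − 25·1.2 = 0 → Q_y = 30/5.2 = 5.76923 ≈ 5.769 kN.
ΣF_y = 0: P_y + 5.76923 − 25 = 0 → P_y = 19.23 kN.
ΣF_x = 0: no horizontal applied forces, so P_x = 0.

P_x = 0, P_y = 19.23 kN, Q_y = 5.769 kN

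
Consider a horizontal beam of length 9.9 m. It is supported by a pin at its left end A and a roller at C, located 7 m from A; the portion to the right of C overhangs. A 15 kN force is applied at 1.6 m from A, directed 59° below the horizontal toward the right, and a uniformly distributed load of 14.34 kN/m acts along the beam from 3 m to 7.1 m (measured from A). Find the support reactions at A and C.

Resultant of the distributed load: 14.34 × 4.1 = 58.794 kN at 5.05 m from A.
Taking moments about A: C_y·7 − 15·sin59°·1.6 − (14.34·4.1)·5.05 = 0 → C_y = 317.482/7 = 45.3546 ≈ 45.35 kN.
ΣF_y = 0: A_y + 45.3546 − 15·sin59° − 14.34·4.1 = 0 → A_y = 26.30 kN.
ΣF_x = 0: A_x + 15·cos59° = 0 → A_x = -7.726 kN.

A_x = -7.726 kN, A_y = 26.30 kN, C_y = 45.35 kN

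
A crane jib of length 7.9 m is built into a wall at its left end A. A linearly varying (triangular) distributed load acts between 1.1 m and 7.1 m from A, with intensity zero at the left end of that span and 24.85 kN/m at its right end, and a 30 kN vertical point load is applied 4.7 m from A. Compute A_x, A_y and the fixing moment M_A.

Resultant of the triangular load: ½ × 24.85 × 6 = 74.55 kN, acting at 5.1 m from A (one-third of the span from the peak).
ΣF_x = 0: A_x = 0.
ΣF_y = 0: A_y − ½·24.85·6 − 30 = 0 → A_y = 104.6 kN.
ΣM about A: M_A − (½·24.85·6)·5.1 − 30·4.7 = 0 → M_A = 521.2 kN·m.

A_x = 0, A_y = 104.6 kN, M_A = 521.2 kN·m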